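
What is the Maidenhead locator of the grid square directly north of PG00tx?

Latitude subsquare x = 23; +1 → 24, wraps to 0 = a, carry into square.
Latitude square 0; +1 → 1.
The longitude characters are unchanged.

PG01ta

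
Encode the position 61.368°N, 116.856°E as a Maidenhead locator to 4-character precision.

OP81

Shift to the Maidenhead origin (180°W, 90°S): lon 296.86, lat 151.37.
Field: lon ⌊296.86/20⌋ = 14 → O; lat ⌊151.37/10⌋ = 15 → P.
Square: lon ⌊16.86/2⌋ = 8; lat ⌊1.37/1⌋ = 1.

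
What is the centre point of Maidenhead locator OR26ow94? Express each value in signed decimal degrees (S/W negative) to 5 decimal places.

Field O=14, R=17: +14·20° lon, +17·10° lat → SW at lon 100°, lat 80°.
Square 2, 6: +2·2° lon, +6·1° lat → SW at lon 104°, lat 86°.
Subsquare o=14, w=22: +14·0.0833333° lon, +22·0.0416667° lat → SW at lon 105.167°, lat 86.9167°.
Extended square 9, 4: +9·0.00833333° lon, +4·0.00416667° lat → SW at lon 105.242°, lat 86.9333°.
Cell spans 0.00833333° lon × 0.00416667° lat. Centre is SW corner plus half of each.
latitude 86.93542, longitude 105.24583.

86.93542, 105.24583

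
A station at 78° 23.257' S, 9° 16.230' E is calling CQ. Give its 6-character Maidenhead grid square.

JB41po

Add 180° to longitude and 90° to latitude: 189.2705, 11.6124.
Field: 189.2705/20 → 9 → J, 11.6124/10 → 1 → B; chars JB.
Square: 9.2705/2 → 4, 1.6124/1 → 1; chars 41.
Subsquare: 1.2705/0.0833333 → 15 → p, 0.6124/0.0416667 → 14 → o; chars po.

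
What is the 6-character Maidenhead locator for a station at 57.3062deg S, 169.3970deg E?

RD42qq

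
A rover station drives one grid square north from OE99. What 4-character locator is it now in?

Latitude square 9; +1 → 10, wraps to 0, carry into field.
Latitude field E = 4; +1 → 5 = F.
The longitude characters are unchanged.

OF90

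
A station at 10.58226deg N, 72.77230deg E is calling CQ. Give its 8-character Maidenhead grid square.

Add 180° to longitude and 90° to latitude: 252.77230, 100.58226.
Field: 252.77230/20 → 12 → M, 100.58226/10 → 10 → K; chars MK.
Square: 12.77230/2 → 6, 0.58226/1 → 0; chars 60.
Subsquare: 0.77230/0.0833333 → 9 → j, 0.58226/0.0416667 → 13 → n; chars jn.
Extended square: 0.02230/0.00833333 → 2, 0.04059/0.00416667 → 9; chars 29.

MK60jn29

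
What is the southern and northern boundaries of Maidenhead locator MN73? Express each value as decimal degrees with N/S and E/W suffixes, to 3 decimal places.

43.000° N, 44.000° N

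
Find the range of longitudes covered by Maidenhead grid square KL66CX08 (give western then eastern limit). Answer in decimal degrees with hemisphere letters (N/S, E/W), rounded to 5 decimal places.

32.16667° E, 32.17500° E

Field K=10, L=11: +10·20° lon, +11·10° lat → SW at lon 20°, lat 20°.
Square 6, 6: +6·2° lon, +6·1° lat → SW at lon 32°, lat 26°.
Subsquare c=2, x=23: +2·0.0833333° lon, +23·0.0416667° lat → SW at lon 32.1667°, lat 26.9583°.
Extended square 0, 8: +0·0.00833333° lon, +8·0.00416667° lat → SW at lon 32.1667°, lat 26.9917°.
Cell spans 0.00833333° lon × 0.00416667° lat.
west 32.16667° E, east 32.17500° E.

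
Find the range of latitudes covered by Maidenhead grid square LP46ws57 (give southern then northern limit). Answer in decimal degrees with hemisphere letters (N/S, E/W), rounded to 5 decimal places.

66.77917° N, 66.78333° N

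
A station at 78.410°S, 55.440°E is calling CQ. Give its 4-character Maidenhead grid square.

Offset from 180°W / 90°S: lon 235.44°, lat 11.59°.
Field (20°×10°, letters A–R): lon ⌊235.44/20⌋ = 11 → L; lat ⌊11.59/10⌋ = 1 → B.
Square (2°×1°, digits 0–9): lon ⌊15.44/2⌋ = 7; lat ⌊1.59/1⌋ = 1.

LB71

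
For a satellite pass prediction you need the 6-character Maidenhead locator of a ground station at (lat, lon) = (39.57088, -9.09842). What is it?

IM59kn

Shift to the Maidenhead origin (180°W, 90°S): lon 170.9016, lat 129.5709.
Field: 170.9016/20 → 8 → I, 129.5709/10 → 12 → M; chars IM.
Square: 10.9016/2 → 5, 9.5709/1 → 9; chars 59.
Subsquare: 0.9016/0.0833333 → 10 → k, 0.5709/0.0416667 → 13 → n; chars kn.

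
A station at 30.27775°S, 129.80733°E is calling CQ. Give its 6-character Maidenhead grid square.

Offset from 180°W / 90°S: lon 309.8073°, lat 59.7223°.
Field: 309.8073/20 → 15 → P, 59.7223/10 → 5 → F; chars PF.
Square: 9.8073/2 → 4, 9.7223/1 → 9; chars 49.
Subsquare: 1.8073/0.0833333 → 21 → v, 0.7223/0.0416667 → 17 → r; chars vr.

PF49vr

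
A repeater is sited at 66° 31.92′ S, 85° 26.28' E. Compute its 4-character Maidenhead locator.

Add 180° to longitude and 90° to latitude: 265.44, 23.47.
Field: lon ⌊265.44/20⌋ = 13 → N; lat ⌊23.47/10⌋ = 2 → C.
Square: lon ⌊5.44/2⌋ = 2; lat ⌊3.47/1⌋ = 3.

NC23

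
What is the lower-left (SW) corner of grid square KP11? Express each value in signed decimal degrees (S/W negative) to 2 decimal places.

Field K=10, P=15: +10·20° lon, +15·10° lat → SW at lon 20°, lat 60°.
Square 1, 1: +1·2° lon, +1·1° lat → SW at lon 22°, lat 61°.
latitude 61.00, longitude 22.00.

61.00, 22.00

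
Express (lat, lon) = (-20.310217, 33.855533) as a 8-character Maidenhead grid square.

Add 180° to longitude and 90° to latitude: 213.85553, 69.68978.
Field: lon ⌊213.85553/20⌋ = 10 → K; lat ⌊69.68978/10⌋ = 6 → G.
Square: lon ⌊13.85553/2⌋ = 6; lat ⌊9.68978/1⌋ = 9.
Subsquare: lon ⌊1.85553/0.0833333⌋ = 22 → w; lat ⌊0.68978/0.0416667⌋ = 16 → q.
Extended square: lon ⌊0.02220/0.00833333⌋ = 2; lat ⌊0.02312/0.00416667⌋ = 5.

KG69wq25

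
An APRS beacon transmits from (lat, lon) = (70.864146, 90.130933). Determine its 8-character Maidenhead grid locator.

NQ50bu57

Offset from 180°W / 90°S: lon 270.13093°, lat 160.86415°.
Field (20°×10°, letters A–R): lon ⌊270.13093/20⌋ = 13 → N; lat ⌊160.86415/10⌋ = 16 → Q.
Square (2°×1°, digits 0–9): lon ⌊10.13093/2⌋ = 5; lat ⌊0.86415/1⌋ = 0.
Subsquare (5′×2.5′, letters a–x): lon ⌊0.13093/0.0833333⌋ = 1 → b; lat ⌊0.86415/0.0416667⌋ = 20 → u.
Extended square (30″×15″, digits 0–9): lon ⌊0.04760/0.00833333⌋ = 5; lat ⌊0.03081/0.00416667⌋ = 7.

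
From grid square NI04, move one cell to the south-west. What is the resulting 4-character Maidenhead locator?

MI93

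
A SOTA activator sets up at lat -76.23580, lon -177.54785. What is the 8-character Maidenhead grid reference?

AB13fs43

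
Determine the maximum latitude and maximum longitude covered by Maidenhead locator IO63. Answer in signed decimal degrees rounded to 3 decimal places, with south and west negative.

54.000, -6.000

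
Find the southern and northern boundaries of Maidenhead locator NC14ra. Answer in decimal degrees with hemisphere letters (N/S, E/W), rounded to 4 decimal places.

66.0000° S, 65.9583° S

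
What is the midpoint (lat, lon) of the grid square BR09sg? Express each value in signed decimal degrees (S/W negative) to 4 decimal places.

89.2708, -158.4583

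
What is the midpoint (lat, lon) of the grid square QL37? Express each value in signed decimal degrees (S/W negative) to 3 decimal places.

Field Q=16, L=11: +16·20° lon, +11·10° lat → SW at lon 140°, lat 20°.
Square 3, 7: +3·2° lon, +7·1° lat → SW at lon 146°, lat 27°.
Cell spans 2° lon × 1° lat. Centre is SW corner plus half of each.
latitude 27.500, longitude 147.000.

27.500, 147.000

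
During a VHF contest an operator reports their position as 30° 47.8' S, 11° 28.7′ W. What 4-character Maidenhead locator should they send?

IF49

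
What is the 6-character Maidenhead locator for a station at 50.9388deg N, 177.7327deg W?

Add 180° to longitude and 90° to latitude: 2.2673, 140.9388.
Field (20°×10°, letters A–R): 2.2673/20 → 0 → A, 140.9388/10 → 14 → O; chars AO.
Square (2°×1°, digits 0–9): 2.2673/2 → 1, 0.9388/1 → 0; chars 10.
Subsquare (5′×2.5′, letters a–x): 0.2673/0.0833333 → 3 → d, 0.9388/0.0416667 → 22 → w; chars dw.

AO10dw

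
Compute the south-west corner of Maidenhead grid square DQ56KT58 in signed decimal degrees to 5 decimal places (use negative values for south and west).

76.82500, -109.12500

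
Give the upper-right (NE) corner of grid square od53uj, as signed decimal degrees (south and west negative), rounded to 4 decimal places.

Field O=14, D=3: +14·20° lon, +3·10° lat → SW at lon 100°, lat -60°.
Square 5, 3: +5·2° lon, +3·1° lat → SW at lon 110°, lat -57°.
Subsquare u=20, j=9: +20·0.0833333° lon, +9·0.0416667° lat → SW at lon 111.667°, lat -56.625°.
Cell spans 0.0833333° lon × 0.0416667° lat. NE corner is SW corner plus one full cell.
latitude -56.5833, longitude 111.7500.

-56.5833, 111.7500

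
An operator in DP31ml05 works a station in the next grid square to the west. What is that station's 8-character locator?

DP31ll95

Longitude extended square 0; −1 → -1, wraps to 9, carry into subsquare.
Longitude subsquare m = 12; −1 → 11 = l.
The latitude characters are unchanged.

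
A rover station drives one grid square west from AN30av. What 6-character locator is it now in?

AN20xv

Longitude subsquare a = 0; −1 → -1, wraps to 23 = x, carry into square.
Longitude square 3; −1 → 2.
The latitude characters are unchanged.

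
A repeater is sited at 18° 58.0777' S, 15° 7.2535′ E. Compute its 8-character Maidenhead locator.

JH71na47

Add 180° to longitude and 90° to latitude: 195.12089, 71.03204.
Field (20°×10°, letters A–R): 195.12089/20 → 9 → J, 71.03204/10 → 7 → H; chars JH.
Square (2°×1°, digits 0–9): 15.12089/2 → 7, 1.03204/1 → 1; chars 71.
Subsquare (5′×2.5′, letters a–x): 1.12089/0.0833333 → 13 → n, 0.03204/0.0416667 → 0 → a; chars na.
Extended square (30″×15″, digits 0–9): 0.03756/0.00833333 → 4, 0.03204/0.00416667 → 7; chars 47.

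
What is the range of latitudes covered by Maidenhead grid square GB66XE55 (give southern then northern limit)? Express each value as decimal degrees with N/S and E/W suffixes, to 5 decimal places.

Field G=6, B=1: +6·20° lon, +1·10° lat → SW at lon -60°, lat -80°.
Square 6, 6: +6·2° lon, +6·1° lat → SW at lon -48°, lat -74°.
Subsquare x=23, e=4: +23·0.0833333° lon, +4·0.0416667° lat → SW at lon -46.0833°, lat -73.8333°.
Extended square 5, 5: +5·0.00833333° lon, +5·0.00416667° lat → SW at lon -46.0417°, lat -73.8125°.
Cell spans 0.00833333° lon × 0.00416667° lat.
south 73.81250° S, north 73.80833° S.

73.81250° S, 73.80833° S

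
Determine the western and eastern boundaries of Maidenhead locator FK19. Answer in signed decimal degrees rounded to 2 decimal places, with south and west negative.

-78.00, -76.00

Field F=5, K=10: +5·20° lon, +10·10° lat → SW at lon -80°, lat 10°.
Square 1, 9: +1·2° lon, +9·1° lat → SW at lon -78°, lat 19°.
Cell spans 2° lon × 1° lat.
west -78.00, east -76.00.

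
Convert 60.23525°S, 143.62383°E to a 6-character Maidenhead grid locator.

QC19ts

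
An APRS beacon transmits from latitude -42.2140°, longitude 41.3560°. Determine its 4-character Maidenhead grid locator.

Offset from 180°W / 90°S: lon 221.36°, lat 47.79°.
Field: 221.36/20 → 11 → L, 47.79/10 → 4 → E; chars LE.
Square: 1.36/2 → 0, 7.79/1 → 7; chars 07.

LE07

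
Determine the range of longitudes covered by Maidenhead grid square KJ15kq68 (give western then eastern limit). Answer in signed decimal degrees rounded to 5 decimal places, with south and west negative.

Field K=10, J=9: +10·20° lon, +9·10° lat → SW at lon 20°, lat 0°.
Square 1, 5: +1·2° lon, +5·1° lat → SW at lon 22°, lat 5°.
Subsquare k=10, q=16: +10·0.0833333° lon, +16·0.0416667° lat → SW at lon 22.8333°, lat 5.66667°.
Extended square 6, 8: +6·0.00833333° lon, +8·0.00416667° lat → SW at lon 22.8833°, lat 5.7°.
Cell spans 0.00833333° lon × 0.00416667° lat.
west 22.88333, east 22.89167.

22.88333, 22.89167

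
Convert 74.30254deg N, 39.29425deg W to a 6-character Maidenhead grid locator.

HQ04ih

Shift to the Maidenhead origin (180°W, 90°S): lon 140.7057, lat 164.3025.
Field: lon ⌊140.7057/20⌋ = 7 → H; lat ⌊164.3025/10⌋ = 16 → Q.
Square: lon ⌊0.7057/2⌋ = 0; lat ⌊4.3025/1⌋ = 4.
Subsquare: lon ⌊0.7057/0.0833333⌋ = 8 → i; lat ⌊0.3025/0.0416667⌋ = 7 → h.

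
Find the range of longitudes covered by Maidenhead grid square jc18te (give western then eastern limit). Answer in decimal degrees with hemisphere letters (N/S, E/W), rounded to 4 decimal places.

Field J=9, C=2: +9·20° lon, +2·10° lat → SW at lon 0°, lat -70°.
Square 1, 8: +1·2° lon, +8·1° lat → SW at lon 2°, lat -62°.
Subsquare t=19, e=4: +19·0.0833333° lon, +4·0.0416667° lat → SW at lon 3.58333°, lat -61.8333°.
Cell spans 0.0833333° lon × 0.0416667° lat.
west 3.5833° E, east 3.6667° E.

3.5833° E, 3.6667° E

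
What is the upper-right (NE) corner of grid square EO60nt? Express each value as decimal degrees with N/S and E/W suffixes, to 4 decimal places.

50.8333° N, 86.8333° W

Field E=4, O=14: +4·20° lon, +14·10° lat → SW at lon -100°, lat 50°.
Square 6, 0: +6·2° lon, +0·1° lat → SW at lon -88°, lat 50°.
Subsquare n=13, t=19: +13·0.0833333° lon, +19·0.0416667° lat → SW at lon -86.9167°, lat 50.7917°.
Cell spans 0.0833333° lon × 0.0416667° lat. NE corner is SW corner plus one full cell.
latitude 50.8333° N, longitude 86.8333° W.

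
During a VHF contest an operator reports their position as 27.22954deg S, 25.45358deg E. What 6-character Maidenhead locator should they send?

KG22rs

Shift to the Maidenhead origin (180°W, 90°S): lon 205.4536, lat 62.7705.
Field: lon ⌊205.4536/20⌋ = 10 → K; lat ⌊62.7705/10⌋ = 6 → G.
Square: lon ⌊5.4536/2⌋ = 2; lat ⌊2.7705/1⌋ = 2.
Subsquare: lon ⌊1.4536/0.0833333⌋ = 17 → r; lat ⌊0.7705/0.0416667⌋ = 18 → s.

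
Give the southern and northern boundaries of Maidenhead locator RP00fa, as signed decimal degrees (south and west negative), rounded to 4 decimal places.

Field R=17, P=15: +17·20° lon, +15·10° lat → SW at lon 160°, lat 60°.
Square 0, 0: +0·2° lon, +0·1° lat → SW at lon 160°, lat 60°.
Subsquare f=5, a=0: +5·0.0833333° lon, +0·0.0416667° lat → SW at lon 160.417°, lat 60°.
Cell spans 0.0833333° lon × 0.0416667° lat.
south 60.0000, north 60.0417.

60.0000, 60.0417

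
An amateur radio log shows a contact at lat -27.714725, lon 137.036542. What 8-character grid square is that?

PG82mg48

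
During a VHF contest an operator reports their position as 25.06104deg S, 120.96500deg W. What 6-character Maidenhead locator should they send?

Shift to the Maidenhead origin (180°W, 90°S): lon 59.0350, lat 64.9390.
Field: lon ⌊59.0350/20⌋ = 2 → C; lat ⌊64.9390/10⌋ = 6 → G.
Square: lon ⌊19.0350/2⌋ = 9; lat ⌊4.9390/1⌋ = 4.
Subsquare: lon ⌊1.0350/0.0833333⌋ = 12 → m; lat ⌊0.9390/0.0416667⌋ = 22 → w.

CG94mw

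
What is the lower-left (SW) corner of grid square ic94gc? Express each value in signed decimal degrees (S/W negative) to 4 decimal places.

-65.9167, -1.5000

Field I=8, C=2: +8·20° lon, +2·10° lat → SW at lon -20°, lat -70°.
Square 9, 4: +9·2° lon, +4·1° lat → SW at lon -2°, lat -66°.
Subsquare g=6, c=2: +6·0.0833333° lon, +2·0.0416667° lat → SW at lon -1.5°, lat -65.9167°.
latitude -65.9167, longitude -1.5000.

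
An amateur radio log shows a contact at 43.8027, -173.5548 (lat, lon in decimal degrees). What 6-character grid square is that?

AN33ft

Add 180° to longitude and 90° to latitude: 6.4452, 133.8027.
Field: 6.4452/20 → 0 → A, 133.8027/10 → 13 → N; chars AN.
Square: 6.4452/2 → 3, 3.8027/1 → 3; chars 33.
Subsquare: 0.4452/0.0833333 → 5 → f, 0.8027/0.0416667 → 19 → t; chars ft.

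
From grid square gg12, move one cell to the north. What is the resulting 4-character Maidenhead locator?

GG13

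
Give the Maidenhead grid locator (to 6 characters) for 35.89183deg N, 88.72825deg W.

EM55pv

Shift to the Maidenhead origin (180°W, 90°S): lon 91.2717, lat 125.8918.
Field: 91.2717/20 → 4 → E, 125.8918/10 → 12 → M; chars EM.
Square: 11.2717/2 → 5, 5.8918/1 → 5; chars 55.
Subsquare: 1.2717/0.0833333 → 15 → p, 0.8918/0.0416667 → 21 → v; chars pv.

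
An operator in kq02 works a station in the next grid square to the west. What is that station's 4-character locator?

JQ92

Longitude square 0; −1 → -1, wraps to 9, carry into field.
Longitude field K = 10; −1 → 9 = J.
The latitude characters are unchanged.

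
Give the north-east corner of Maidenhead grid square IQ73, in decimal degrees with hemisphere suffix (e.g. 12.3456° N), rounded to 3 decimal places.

74.000° N, 4.000° W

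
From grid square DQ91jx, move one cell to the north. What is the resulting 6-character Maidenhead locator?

DQ92ja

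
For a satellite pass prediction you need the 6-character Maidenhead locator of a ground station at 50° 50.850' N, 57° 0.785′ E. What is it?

LO80mu

Add 180° to longitude and 90° to latitude: 237.0131, 140.8475.
Field: 237.0131/20 → 11 → L, 140.8475/10 → 14 → O; chars LO.
Square: 17.0131/2 → 8, 0.8475/1 → 0; chars 80.
Subsquare: 1.0131/0.0833333 → 12 → m, 0.8475/0.0416667 → 20 → u; chars mu.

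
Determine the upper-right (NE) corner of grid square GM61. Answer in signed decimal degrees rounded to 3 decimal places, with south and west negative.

Field G=6, M=12: +6·20° lon, +12·10° lat → SW at lon -60°, lat 30°.
Square 6, 1: +6·2° lon, +1·1° lat → SW at lon -48°, lat 31°.
Cell spans 2° lon × 1° lat. NE corner is SW corner plus one full cell.
latitude 32.000, longitude -46.000.

32.000, -46.000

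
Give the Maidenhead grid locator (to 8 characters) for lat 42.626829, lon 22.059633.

KN12ap70

Shift to the Maidenhead origin (180°W, 90°S): lon 202.05963, lat 132.62683.
Field: 202.05963/20 → 10 → K, 132.62683/10 → 13 → N; chars KN.
Square: 2.05963/2 → 1, 2.62683/1 → 2; chars 12.
Subsquare: 0.05963/0.0833333 → 0 → a, 0.62683/0.0416667 → 15 → p; chars ap.
Extended square: 0.05963/0.00833333 → 7, 0.00183/0.00416667 → 0; chars 70.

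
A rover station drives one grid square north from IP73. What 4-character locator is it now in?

Latitude square 3; +1 → 4.
The longitude characters are unchanged.

IP74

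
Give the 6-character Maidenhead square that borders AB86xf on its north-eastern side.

AB96ag

Longitude subsquare x = 23; +1 → 24, wraps to 0 = a, carry into square.
Longitude square 8; +1 → 9.
Latitude subsquare f = 5; +1 → 6 = g.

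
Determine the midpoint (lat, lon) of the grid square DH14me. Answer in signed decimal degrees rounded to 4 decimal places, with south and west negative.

-15.8125, -116.9583

Field D=3, H=7: +3·20° lon, +7·10° lat → SW at lon -120°, lat -20°.
Square 1, 4: +1·2° lon, +4·1° lat → SW at lon -118°, lat -16°.
Subsquare m=12, e=4: +12·0.0833333° lon, +4·0.0416667° lat → SW at lon -117°, lat -15.8333°.
Cell spans 0.0833333° lon × 0.0416667° lat. Centre is SW corner plus half of each.
latitude -15.8125, longitude -116.9583.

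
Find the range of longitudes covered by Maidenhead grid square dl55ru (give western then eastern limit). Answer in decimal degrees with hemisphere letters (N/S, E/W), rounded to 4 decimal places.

Field D=3, L=11: +3·20° lon, +11·10° lat → SW at lon -120°, lat 20°.
Square 5, 5: +5·2° lon, +5·1° lat → SW at lon -110°, lat 25°.
Subsquare r=17, u=20: +17·0.0833333° lon, +20·0.0416667° lat → SW at lon -108.583°, lat 25.8333°.
Cell spans 0.0833333° lon × 0.0416667° lat.
west 108.5833° W, east 108.5000° W.

108.5833° W, 108.5000° W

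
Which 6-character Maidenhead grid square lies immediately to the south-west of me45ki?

ME45jh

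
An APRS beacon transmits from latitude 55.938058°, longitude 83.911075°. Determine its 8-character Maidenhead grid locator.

Add 180° to longitude and 90° to latitude: 263.91107, 145.93806.
Field: lon ⌊263.91107/20⌋ = 13 → N; lat ⌊145.93806/10⌋ = 14 → O.
Square: lon ⌊3.91107/2⌋ = 1; lat ⌊5.93806/1⌋ = 5.
Subsquare: lon ⌊1.91107/0.0833333⌋ = 22 → w; lat ⌊0.93806/0.0416667⌋ = 22 → w.
Extended square: lon ⌊0.07774/0.00833333⌋ = 9; lat ⌊0.02139/0.00416667⌋ = 5.

NO15ww95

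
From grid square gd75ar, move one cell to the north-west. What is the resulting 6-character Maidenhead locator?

GD65xs

Longitude subsquare a = 0; −1 → -1, wraps to 23 = x, carry into square.
Longitude square 7; −1 → 6.
Latitude subsquare r = 17; +1 → 18 = s.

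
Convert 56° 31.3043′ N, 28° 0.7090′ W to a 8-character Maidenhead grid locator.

Add 180° to longitude and 90° to latitude: 151.98818, 146.52174.
Field (20°×10°, letters A–R): lon ⌊151.98818/20⌋ = 7 → H; lat ⌊146.52174/10⌋ = 14 → O.
Square (2°×1°, digits 0–9): lon ⌊11.98818/2⌋ = 5; lat ⌊6.52174/1⌋ = 6.
Subsquare (5′×2.5′, letters a–x): lon ⌊1.98818/0.0833333⌋ = 23 → x; lat ⌊0.52174/0.0416667⌋ = 12 → m.
Extended square (30″×15″, digits 0–9): lon ⌊0.07152/0.00833333⌋ = 8; lat ⌊0.02174/0.00416667⌋ = 5.

HO56xm85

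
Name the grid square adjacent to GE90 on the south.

GD99

Latitude square 0; −1 → -1, wraps to 9, carry into field.
Latitude field E = 4; −1 → 3 = D.
The longitude characters are unchanged.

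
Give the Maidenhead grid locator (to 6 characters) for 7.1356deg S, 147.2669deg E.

Add 180° to longitude and 90° to latitude: 327.2669, 82.8644.
Field: 327.2669/20 → 16 → Q, 82.8644/10 → 8 → I; chars QI.
Square: 7.2669/2 → 3, 2.8644/1 → 2; chars 32.
Subsquare: 1.2669/0.0833333 → 15 → p, 0.8644/0.0416667 → 20 → u; chars pu.

QI32pu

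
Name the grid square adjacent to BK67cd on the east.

Longitude subsquare c = 2; +1 → 3 = d.
The latitude characters are unchanged.

BK67dd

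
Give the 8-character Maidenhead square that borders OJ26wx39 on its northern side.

Latitude extended square 9; +1 → 10, wraps to 0, carry into subsquare.
Latitude subsquare x = 23; +1 → 24, wraps to 0 = a, carry into square.
Latitude square 6; +1 → 7.
The longitude characters are unchanged.

OJ27wa30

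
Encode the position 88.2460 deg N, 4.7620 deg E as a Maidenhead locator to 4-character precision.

JR28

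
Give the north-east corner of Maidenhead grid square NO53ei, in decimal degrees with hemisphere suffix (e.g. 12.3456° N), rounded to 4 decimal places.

Field N=13, O=14: +13·20° lon, +14·10° lat → SW at lon 80°, lat 50°.
Square 5, 3: +5·2° lon, +3·1° lat → SW at lon 90°, lat 53°.
Subsquare e=4, i=8: +4·0.0833333° lon, +8·0.0416667° lat → SW at lon 90.3333°, lat 53.3333°.
Cell spans 0.0833333° lon × 0.0416667° lat. NE corner is SW corner plus one full cell.
latitude 53.3750° N, longitude 90.4167° E.

53.3750° N, 90.4167° E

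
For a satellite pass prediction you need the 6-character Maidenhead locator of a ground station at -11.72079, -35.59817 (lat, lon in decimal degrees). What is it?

HH28eg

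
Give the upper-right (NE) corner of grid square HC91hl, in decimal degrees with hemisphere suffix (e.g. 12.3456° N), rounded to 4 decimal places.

68.5000° S, 21.3333° W

Field H=7, C=2: +7·20° lon, +2·10° lat → SW at lon -40°, lat -70°.
Square 9, 1: +9·2° lon, +1·1° lat → SW at lon -22°, lat -69°.
Subsquare h=7, l=11: +7·0.0833333° lon, +11·0.0416667° lat → SW at lon -21.4167°, lat -68.5417°.
Cell spans 0.0833333° lon × 0.0416667° lat. NE corner is SW corner plus one full cell.
latitude 68.5000° S, longitude 21.3333° W.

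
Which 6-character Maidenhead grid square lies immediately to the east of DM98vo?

DM98wo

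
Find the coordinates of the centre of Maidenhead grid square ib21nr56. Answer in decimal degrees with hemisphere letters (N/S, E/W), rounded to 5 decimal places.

78.26458° S, 14.87083° W

Field I=8, B=1: +8·20° lon, +1·10° lat → SW at lon -20°, lat -80°.
Square 2, 1: +2·2° lon, +1·1° lat → SW at lon -16°, lat -79°.
Subsquare n=13, r=17: +13·0.0833333° lon, +17·0.0416667° lat → SW at lon -14.9167°, lat -78.2917°.
Extended square 5, 6: +5·0.00833333° lon, +6·0.00416667° lat → SW at lon -14.875°, lat -78.2667°.
Cell spans 0.00833333° lon × 0.00416667° lat. Centre is SW corner plus half of each.
latitude 78.26458° S, longitude 14.87083° W.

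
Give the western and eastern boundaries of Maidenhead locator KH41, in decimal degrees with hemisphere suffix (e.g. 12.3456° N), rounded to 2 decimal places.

Field K=10, H=7: +10·20° lon, +7·10° lat → SW at lon 20°, lat -20°.
Square 4, 1: +4·2° lon, +1·1° lat → SW at lon 28°, lat -19°.
Cell spans 2° lon × 1° lat.
west 28.00° E, east 30.00° E.

28.00° E, 30.00° E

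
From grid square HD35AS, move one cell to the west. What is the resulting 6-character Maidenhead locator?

HD25xs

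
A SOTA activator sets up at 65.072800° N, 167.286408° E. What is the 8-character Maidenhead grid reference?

RP35pb47

Shift to the Maidenhead origin (180°W, 90°S): lon 347.28641, lat 155.07280.
Field: 347.28641/20 → 17 → R, 155.07280/10 → 15 → P; chars RP.
Square: 7.28641/2 → 3, 5.07280/1 → 5; chars 35.
Subsquare: 1.28641/0.0833333 → 15 → p, 0.07280/0.0416667 → 1 → b; chars pb.
Extended square: 0.03641/0.00833333 → 4, 0.03113/0.00416667 → 7; chars 47.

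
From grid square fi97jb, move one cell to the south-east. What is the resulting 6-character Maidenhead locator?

FI97ka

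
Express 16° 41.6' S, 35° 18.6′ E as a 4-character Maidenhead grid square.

KH73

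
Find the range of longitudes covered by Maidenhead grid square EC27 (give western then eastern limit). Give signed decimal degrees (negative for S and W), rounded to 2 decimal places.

-96.00, -94.00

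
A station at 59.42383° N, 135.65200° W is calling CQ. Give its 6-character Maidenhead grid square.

Shift to the Maidenhead origin (180°W, 90°S): lon 44.3480, lat 149.4238.
Field: 44.3480/20 → 2 → C, 149.4238/10 → 14 → O; chars CO.
Square: 4.3480/2 → 2, 9.4238/1 → 9; chars 29.
Subsquare: 0.3480/0.0833333 → 4 → e, 0.4238/0.0416667 → 10 → k; chars ek.

CO29ek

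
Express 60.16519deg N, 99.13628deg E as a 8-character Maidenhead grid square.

NP90nd69

Shift to the Maidenhead origin (180°W, 90°S): lon 279.13628, lat 150.16519.
Field: 279.13628/20 → 13 → N, 150.16519/10 → 15 → P; chars NP.
Square: 19.13628/2 → 9, 0.16519/1 → 0; chars 90.
Subsquare: 1.13628/0.0833333 → 13 → n, 0.16519/0.0416667 → 3 → d; chars nd.
Extended square: 0.05295/0.00833333 → 6, 0.04019/0.00416667 → 9; chars 69.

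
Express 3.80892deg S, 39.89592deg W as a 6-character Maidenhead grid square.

Shift to the Maidenhead origin (180°W, 90°S): lon 140.1041, lat 86.1911.
Field: lon ⌊140.1041/20⌋ = 7 → H; lat ⌊86.1911/10⌋ = 8 → I.
Square: lon ⌊0.1041/2⌋ = 0; lat ⌊6.1911/1⌋ = 6.
Subsquare: lon ⌊0.1041/0.0833333⌋ = 1 → b; lat ⌊0.1911/0.0416667⌋ = 4 → e.

HI06be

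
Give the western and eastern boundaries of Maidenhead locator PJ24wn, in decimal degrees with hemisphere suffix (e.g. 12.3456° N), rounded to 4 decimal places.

125.8333° E, 125.9167° E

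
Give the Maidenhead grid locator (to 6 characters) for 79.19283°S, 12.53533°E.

JB60gt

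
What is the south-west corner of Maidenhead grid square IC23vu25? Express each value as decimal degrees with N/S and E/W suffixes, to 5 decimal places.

66.14583° S, 14.23333° W

Field I=8, C=2: +8·20° lon, +2·10° lat → SW at lon -20°, lat -70°.
Square 2, 3: +2·2° lon, +3·1° lat → SW at lon -16°, lat -67°.
Subsquare v=21, u=20: +21·0.0833333° lon, +20·0.0416667° lat → SW at lon -14.25°, lat -66.1667°.
Extended square 2, 5: +2·0.00833333° lon, +5·0.00416667° lat → SW at lon -14.2333°, lat -66.1458°.
latitude 66.14583° S, longitude 14.23333° W.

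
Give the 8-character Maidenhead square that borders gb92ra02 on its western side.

GB92qa92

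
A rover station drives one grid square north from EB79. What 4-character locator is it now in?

EC70

Latitude square 9; +1 → 10, wraps to 0, carry into field.
Latitude field B = 1; +1 → 2 = C.
The longitude characters are unchanged.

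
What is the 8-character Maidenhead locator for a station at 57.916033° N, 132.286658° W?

CO37uv59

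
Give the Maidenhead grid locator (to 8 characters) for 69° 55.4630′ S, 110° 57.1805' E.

Add 180° to longitude and 90° to latitude: 290.95301, 20.07562.
Field: 290.95301/20 → 14 → O, 20.07562/10 → 2 → C; chars OC.
Square: 10.95301/2 → 5, 0.07562/1 → 0; chars 50.
Subsquare: 0.95301/0.0833333 → 11 → l, 0.07562/0.0416667 → 1 → b; chars lb.
Extended square: 0.03634/0.00833333 → 4, 0.03395/0.00416667 → 8; chars 48.

OC50lb48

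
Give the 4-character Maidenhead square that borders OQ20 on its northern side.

OQ21

Latitude square 0; +1 → 1.
The longitude characters are unchanged.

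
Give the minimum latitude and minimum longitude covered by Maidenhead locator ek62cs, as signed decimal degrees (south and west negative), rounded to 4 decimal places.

Field E=4, K=10: +4·20° lon, +10·10° lat → SW at lon -100°, lat 10°.
Square 6, 2: +6·2° lon, +2·1° lat → SW at lon -88°, lat 12°.
Subsquare c=2, s=18: +2·0.0833333° lon, +18·0.0416667° lat → SW at lon -87.8333°, lat 12.75°.
latitude 12.7500, longitude -87.8333.

12.7500, -87.8333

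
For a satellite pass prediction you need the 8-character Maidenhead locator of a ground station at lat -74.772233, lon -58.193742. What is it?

GB05vf64

Offset from 180°W / 90°S: lon 121.80626°, lat 15.22777°.
Field: lon ⌊121.80626/20⌋ = 6 → G; lat ⌊15.22777/10⌋ = 1 → B.
Square: lon ⌊1.80626/2⌋ = 0; lat ⌊5.22777/1⌋ = 5.
Subsquare: lon ⌊1.80626/0.0833333⌋ = 21 → v; lat ⌊0.22777/0.0416667⌋ = 5 → f.
Extended square: lon ⌊0.05626/0.00833333⌋ = 6; lat ⌊0.01943/0.00416667⌋ = 4.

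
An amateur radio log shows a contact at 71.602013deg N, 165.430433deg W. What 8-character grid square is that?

AQ71go84

Shift to the Maidenhead origin (180°W, 90°S): lon 14.56957, lat 161.60201.
Field: lon ⌊14.56957/20⌋ = 0 → A; lat ⌊161.60201/10⌋ = 16 → Q.
Square: lon ⌊14.56957/2⌋ = 7; lat ⌊1.60201/1⌋ = 1.
Subsquare: lon ⌊0.56957/0.0833333⌋ = 6 → g; lat ⌊0.60201/0.0416667⌋ = 14 → o.
Extended square: lon ⌊0.06957/0.00833333⌋ = 8; lat ⌊0.01868/0.00416667⌋ = 4.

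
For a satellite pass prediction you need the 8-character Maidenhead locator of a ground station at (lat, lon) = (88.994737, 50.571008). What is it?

Add 180° to longitude and 90° to latitude: 230.57101, 178.99474.
Field: 230.57101/20 → 11 → L, 178.99474/10 → 17 → R; chars LR.
Square: 10.57101/2 → 5, 8.99474/1 → 8; chars 58.
Subsquare: 0.57101/0.0833333 → 6 → g, 0.99474/0.0416667 → 23 → x; chars gx.
Extended square: 0.07101/0.00833333 → 8, 0.03640/0.00416667 → 8; chars 88.

LR58gx88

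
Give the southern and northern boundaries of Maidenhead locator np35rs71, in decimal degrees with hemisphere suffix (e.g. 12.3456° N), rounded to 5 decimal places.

65.75417° N, 65.75833° N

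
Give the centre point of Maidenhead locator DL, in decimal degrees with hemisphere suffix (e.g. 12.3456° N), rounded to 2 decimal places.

25.00° N, 110.00° W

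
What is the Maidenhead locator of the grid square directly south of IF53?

IF52

Latitude square 3; −1 → 2.
The longitude characters are unchanged.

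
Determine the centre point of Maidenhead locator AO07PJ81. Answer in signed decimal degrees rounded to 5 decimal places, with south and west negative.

Field A=0, O=14: +0·20° lon, +14·10° lat → SW at lon -180°, lat 50°.
Square 0, 7: +0·2° lon, +7·1° lat → SW at lon -180°, lat 57°.
Subsquare p=15, j=9: +15·0.0833333° lon, +9·0.0416667° lat → SW at lon -178.75°, lat 57.375°.
Extended square 8, 1: +8·0.00833333° lon, +1·0.00416667° lat → SW at lon -178.683°, lat 57.3792°.
Cell spans 0.00833333° lon × 0.00416667° lat. Centre is SW corner plus half of each.
latitude 57.38125, longitude -178.67917.

57.38125, -178.67917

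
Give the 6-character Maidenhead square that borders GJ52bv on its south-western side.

GJ52au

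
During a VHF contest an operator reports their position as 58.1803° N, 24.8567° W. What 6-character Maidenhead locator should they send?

Shift to the Maidenhead origin (180°W, 90°S): lon 155.1433, lat 148.1803.
Field: lon ⌊155.1433/20⌋ = 7 → H; lat ⌊148.1803/10⌋ = 14 → O.
Square: lon ⌊15.1433/2⌋ = 7; lat ⌊8.1803/1⌋ = 8.
Subsquare: lon ⌊1.1433/0.0833333⌋ = 13 → n; lat ⌊0.1803/0.0416667⌋ = 4 → e.

HO78ne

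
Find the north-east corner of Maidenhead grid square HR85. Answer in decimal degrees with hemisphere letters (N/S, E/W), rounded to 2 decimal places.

86.00° N, 22.00° W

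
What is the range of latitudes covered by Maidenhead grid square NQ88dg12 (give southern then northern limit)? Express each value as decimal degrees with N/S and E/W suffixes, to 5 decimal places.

78.25833° N, 78.26250° N

Field N=13, Q=16: +13·20° lon, +16·10° lat → SW at lon 80°, lat 70°.
Square 8, 8: +8·2° lon, +8·1° lat → SW at lon 96°, lat 78°.
Subsquare d=3, g=6: +3·0.0833333° lon, +6·0.0416667° lat → SW at lon 96.25°, lat 78.25°.
Extended square 1, 2: +1·0.00833333° lon, +2·0.00416667° lat → SW at lon 96.2583°, lat 78.2583°.
Cell spans 0.00833333° lon × 0.00416667° lat.
south 78.25833° N, north 78.26250° N.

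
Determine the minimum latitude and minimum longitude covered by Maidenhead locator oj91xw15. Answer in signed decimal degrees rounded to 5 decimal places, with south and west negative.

1.93750, 119.92500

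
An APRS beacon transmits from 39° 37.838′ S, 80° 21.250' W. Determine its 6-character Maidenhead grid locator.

Add 180° to longitude and 90° to latitude: 99.6458, 50.3694.
Field (20°×10°, letters A–R): 99.6458/20 → 4 → E, 50.3694/10 → 5 → F; chars EF.
Square (2°×1°, digits 0–9): 19.6458/2 → 9, 0.3694/1 → 0; chars 90.
Subsquare (5′×2.5′, letters a–x): 1.6458/0.0833333 → 19 → t, 0.3694/0.0416667 → 8 → i; chars ti.

EF90ti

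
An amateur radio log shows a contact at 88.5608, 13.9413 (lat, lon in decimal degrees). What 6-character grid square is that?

Shift to the Maidenhead origin (180°W, 90°S): lon 193.9413, lat 178.5608.
Field: 193.9413/20 → 9 → J, 178.5608/10 → 17 → R; chars JR.
Square: 13.9413/2 → 6, 8.5608/1 → 8; chars 68.
Subsquare: 1.9413/0.0833333 → 23 → x, 0.5608/0.0416667 → 13 → n; chars xn.

JR68xn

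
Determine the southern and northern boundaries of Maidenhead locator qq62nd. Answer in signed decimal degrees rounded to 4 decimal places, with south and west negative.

72.1250, 72.1667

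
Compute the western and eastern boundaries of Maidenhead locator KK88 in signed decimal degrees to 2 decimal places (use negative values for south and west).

36.00, 38.00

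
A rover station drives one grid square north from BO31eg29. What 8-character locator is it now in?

Latitude extended square 9; +1 → 10, wraps to 0, carry into subsquare.
Latitude subsquare g = 6; +1 → 7 = h.
The longitude characters are unchanged.

BO31eh20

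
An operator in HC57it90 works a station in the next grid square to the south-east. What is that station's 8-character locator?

HC57js09

Longitude extended square 9; +1 → 10, wraps to 0, carry into subsquare.
Longitude subsquare i = 8; +1 → 9 = j.
Latitude extended square 0; −1 → -1, wraps to 9, carry into subsquare.
Latitude subsquare t = 19; −1 → 18 = s.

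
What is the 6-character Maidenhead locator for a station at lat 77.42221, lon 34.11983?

KQ77bk

Shift to the Maidenhead origin (180°W, 90°S): lon 214.1198, lat 167.4222.
Field (20°×10°, letters A–R): 214.1198/20 → 10 → K, 167.4222/10 → 16 → Q; chars KQ.
Square (2°×1°, digits 0–9): 14.1198/2 → 7, 7.4222/1 → 7; chars 77.
Subsquare (5′×2.5′, letters a–x): 0.1198/0.0833333 → 1 → b, 0.4222/0.0416667 → 10 → k; chars bk.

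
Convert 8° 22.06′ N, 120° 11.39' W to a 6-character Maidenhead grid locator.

CJ98vi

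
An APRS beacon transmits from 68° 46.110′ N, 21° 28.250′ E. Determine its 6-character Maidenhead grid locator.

KP08rs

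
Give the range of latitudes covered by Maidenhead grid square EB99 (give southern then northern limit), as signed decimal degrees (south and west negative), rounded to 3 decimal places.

Field E=4, B=1: +4·20° lon, +1·10° lat → SW at lon -100°, lat -80°.
Square 9, 9: +9·2° lon, +9·1° lat → SW at lon -82°, lat -71°.
Cell spans 2° lon × 1° lat.
south -71.000, north -70.000.

-71.000, -70.000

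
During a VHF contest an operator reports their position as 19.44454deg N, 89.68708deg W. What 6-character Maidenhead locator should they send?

EK59dk

Offset from 180°W / 90°S: lon 90.3129°, lat 109.4445°.
Field (20°×10°, letters A–R): 90.3129/20 → 4 → E, 109.4445/10 → 10 → K; chars EK.
Square (2°×1°, digits 0–9): 10.3129/2 → 5, 9.4445/1 → 9; chars 59.
Subsquare (5′×2.5′, letters a–x): 0.3129/0.0833333 → 3 → d, 0.4445/0.0416667 → 10 → k; chars dk.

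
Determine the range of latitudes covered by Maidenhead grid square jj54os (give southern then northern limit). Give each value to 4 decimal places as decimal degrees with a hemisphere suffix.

4.7500° N, 4.7917° N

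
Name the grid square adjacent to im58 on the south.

IM57

Latitude square 8; −1 → 7.
The longitude characters are unchanged.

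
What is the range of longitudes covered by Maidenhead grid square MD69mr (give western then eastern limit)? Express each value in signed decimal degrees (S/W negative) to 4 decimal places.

Field M=12, D=3: +12·20° lon, +3·10° lat → SW at lon 60°, lat -60°.
Square 6, 9: +6·2° lon, +9·1° lat → SW at lon 72°, lat -51°.
Subsquare m=12, r=17: +12·0.0833333° lon, +17·0.0416667° lat → SW at lon 73°, lat -50.2917°.
Cell spans 0.0833333° lon × 0.0416667° lat.
west 73.0000, east 73.0833.

73.0000, 73.0833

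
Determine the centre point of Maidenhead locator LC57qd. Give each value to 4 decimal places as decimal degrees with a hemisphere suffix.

62.8542° S, 51.3750° E

Field L=11, C=2: +11·20° lon, +2·10° lat → SW at lon 40°, lat -70°.
Square 5, 7: +5·2° lon, +7·1° lat → SW at lon 50°, lat -63°.
Subsquare q=16, d=3: +16·0.0833333° lon, +3·0.0416667° lat → SW at lon 51.3333°, lat -62.875°.
Cell spans 0.0833333° lon × 0.0416667° lat. Centre is SW corner plus half of each.
latitude 62.8542° S, longitude 51.3750° E.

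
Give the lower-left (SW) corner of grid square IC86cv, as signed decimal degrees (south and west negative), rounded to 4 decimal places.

-63.1250, -3.8333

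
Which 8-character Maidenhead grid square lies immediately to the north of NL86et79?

Latitude extended square 9; +1 → 10, wraps to 0, carry into subsquare.
Latitude subsquare t = 19; +1 → 20 = u.
The longitude characters are unchanged.

NL86eu70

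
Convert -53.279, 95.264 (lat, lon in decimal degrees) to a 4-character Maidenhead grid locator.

ND76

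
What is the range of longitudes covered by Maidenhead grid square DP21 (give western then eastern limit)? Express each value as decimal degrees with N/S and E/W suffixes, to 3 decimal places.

116.000° W, 114.000° W

Field D=3, P=15: +3·20° lon, +15·10° lat → SW at lon -120°, lat 60°.
Square 2, 1: +2·2° lon, +1·1° lat → SW at lon -116°, lat 61°.
Cell spans 2° lon × 1° lat.
west 116.000° W, east 114.000° W.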